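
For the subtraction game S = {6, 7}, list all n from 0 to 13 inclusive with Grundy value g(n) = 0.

Compute g(0), g(1), … for moves {6, 7}:
k:     0  1  2  3  4  5  6  7  8  9 10 11 12 13
g(k):  0  0  0  0  0  0  1  1  1  1  1  1  2  0
The P-positions (g = 0) in 0..13 are 0, 1, 2, 3, 4, 5, 13.

0, 1, 2, 3, 4, 5, 13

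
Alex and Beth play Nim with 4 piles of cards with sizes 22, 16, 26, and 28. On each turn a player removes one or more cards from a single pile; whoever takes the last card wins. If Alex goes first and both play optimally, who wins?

Beth wins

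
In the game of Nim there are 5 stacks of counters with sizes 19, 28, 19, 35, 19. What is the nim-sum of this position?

44

Compute the nim-sum pairwise:
19 ⊕ 28 = 15
15 ⊕ 19 = 28
28 ⊕ 35 = 63
63 ⊕ 19 = 44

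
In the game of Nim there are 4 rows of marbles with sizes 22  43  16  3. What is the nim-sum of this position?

Nim-sum: 22 ⊕ 43 ⊕ 16 ⊕ 3 = 46.

46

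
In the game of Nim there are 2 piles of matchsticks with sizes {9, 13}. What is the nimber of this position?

4

Write each in binary and XOR column by column:
  1001  (9)
  1101  (13)
  ----
  0100  (4)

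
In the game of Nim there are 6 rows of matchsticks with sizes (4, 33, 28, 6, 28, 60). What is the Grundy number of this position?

Compute the nim-sum pairwise:
4 ⊕ 33 = 37
37 ⊕ 28 = 57
57 ⊕ 6 = 63
63 ⊕ 28 = 35
35 ⊕ 60 = 31

31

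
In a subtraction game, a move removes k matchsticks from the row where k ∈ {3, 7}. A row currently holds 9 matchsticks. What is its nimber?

1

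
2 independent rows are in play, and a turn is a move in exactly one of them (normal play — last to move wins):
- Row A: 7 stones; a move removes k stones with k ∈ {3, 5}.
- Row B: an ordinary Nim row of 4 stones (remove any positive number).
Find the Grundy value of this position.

For row A, compute g(0), g(1), … with moves {3, 5}:
g(0) = mex{} = 0
g(1) = mex{} = 0
g(2) = mex{} = 0
g(3) = mex{0} = 1
g(4) = mex{0} = 1
g(5) = mex{0} = 1
g(6) = mex{0,1} = 2
g(7) = mex{0,1} = 2
So g(7) = 2.
Row B is a plain Nim row of size 4, so its Grundy value is 4.
By the Sprague-Grundy theorem, the Grundy value of a sum of independent games is the XOR of the component values.
Combined value = 2 XOR 4 = 6.

6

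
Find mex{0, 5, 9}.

1

0 is in the set but 1 is not, so the mex is 1.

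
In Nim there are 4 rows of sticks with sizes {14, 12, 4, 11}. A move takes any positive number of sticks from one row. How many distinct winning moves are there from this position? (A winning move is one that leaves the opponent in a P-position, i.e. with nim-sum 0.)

Nim-sum: 14 ⊕ 12 ⊕ 4 ⊕ 11 = 13.
The overall nim-sum is X = 13. A row of size p has a winning move iff p XOR X < p (reduce it to p XOR X).
  14: 14 XOR 13 = 3 < 14 — winning move (to 3).
  12: 12 XOR 13 = 1 < 12 — winning move (to 1).
  4: 4 XOR 13 = 9 ≥ 4 — no move.
  11: 11 XOR 13 = 6 < 11 — winning move (to 6).
That gives 3 winning moves.

3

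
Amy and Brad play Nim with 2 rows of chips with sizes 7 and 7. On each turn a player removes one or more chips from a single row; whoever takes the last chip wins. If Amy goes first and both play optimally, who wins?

Brad wins

Bitwise XOR of the heap sizes:
  111  (7)
  111  (7)
  ---
  000  (0)
The nim-sum is 0, so this is a P-position: the player to move is in a losing position under optimal play; Amy is about to move from it and so loses — Brad wins.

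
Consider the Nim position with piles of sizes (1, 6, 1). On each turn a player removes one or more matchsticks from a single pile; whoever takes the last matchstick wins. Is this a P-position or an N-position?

Compute the nim-sum pairwise:
1 ^ 6 = 7
7 ^ 1 = 6
The nim-sum is 6 ≠ 0, so this is an N-position: the player to move can win.

N-position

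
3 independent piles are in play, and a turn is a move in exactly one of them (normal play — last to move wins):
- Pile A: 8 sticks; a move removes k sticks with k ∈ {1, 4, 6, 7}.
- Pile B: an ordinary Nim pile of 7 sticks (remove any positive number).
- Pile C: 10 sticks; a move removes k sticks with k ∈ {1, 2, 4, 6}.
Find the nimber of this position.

6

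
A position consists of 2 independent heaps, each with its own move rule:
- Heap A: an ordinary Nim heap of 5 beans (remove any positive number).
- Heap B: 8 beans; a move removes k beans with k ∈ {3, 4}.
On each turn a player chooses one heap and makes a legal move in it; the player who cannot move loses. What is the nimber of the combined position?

Heap A is a plain Nim heap of size 5, so its Grundy value is 5.
For heap B, compute g(0), g(1), … with moves {3, 4}:
k:     0  1  2  3  4  5  6  7  8
g(k):  0  0  0  1  1  1  2  0  0
So g(8) = 0.
The value of a disjunctive sum is the nim-sum of the parts.
Combined value = 5 ⊕ 0 = 5.

5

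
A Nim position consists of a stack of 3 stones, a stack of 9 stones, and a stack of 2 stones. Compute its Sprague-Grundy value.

Nim-sum: 3 ⊕ 9 ⊕ 2 = 8.

8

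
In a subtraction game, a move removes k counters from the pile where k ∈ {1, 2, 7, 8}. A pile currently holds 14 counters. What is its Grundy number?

2

Build the Grundy sequence with g(k) = mex{g(k−s) : s ∈ {1, 2, 7, 8}, s ≤ k}:
k:     0  1  2  3  4  5  6  7  8  9 10 11 12 13 14
g(k):  0  1  2  0  1  2  0  1  2  0  1  2  0  1  2
So g(14) = 2.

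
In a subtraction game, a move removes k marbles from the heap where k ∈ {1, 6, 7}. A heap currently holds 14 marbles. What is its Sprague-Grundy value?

Build the Grundy sequence with g(k) = mex{g(k−s) : s ∈ {1, 6, 7}, s ≤ k}:
g(0) = mex{} = 0
g(1) = mex{0} = 1
g(2) = mex{1} = 0
g(3) = mex{0} = 1
g(4) = mex{1} = 0
g(5) = mex{0} = 1
g(6) = mex{0,1} = 2
g(7) = mex{0,1,2} = 3
g(8) = mex{0,1,3} = 2
g(9) = mex{0,1,2} = 3
g(10) = mex{0,1,3} = 2
g(11) = mex{0,1,2} = 3
g(12) = mex{1,2,3} = 0
g(13) = mex{0,2,3} = 1
g(14) = mex{1,2,3} = 0
So g(14) = 0.

0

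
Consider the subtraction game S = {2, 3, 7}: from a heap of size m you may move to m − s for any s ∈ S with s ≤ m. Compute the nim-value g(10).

0

Build the Grundy sequence with g(k) = mex{g(k−s) : s ∈ {2, 3, 7}, s ≤ k}:
k:     0  1  2  3  4  5  6  7  8  9 10
g(k):  0  0  1  1  2  0  0  1  1  2  0
So g(10) = 0.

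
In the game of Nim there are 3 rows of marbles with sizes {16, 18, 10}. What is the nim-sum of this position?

Nim-sum: 16 ⊕ 18 ⊕ 10 = 8.

8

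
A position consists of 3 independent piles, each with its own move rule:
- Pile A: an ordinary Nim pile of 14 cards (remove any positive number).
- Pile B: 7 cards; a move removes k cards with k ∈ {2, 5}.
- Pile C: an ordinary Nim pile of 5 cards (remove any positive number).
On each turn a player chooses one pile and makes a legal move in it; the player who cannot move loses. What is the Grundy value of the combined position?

11

Pile A is a plain Nim pile of size 14, so its Grundy value is 14.
For pile B, compute g(0), g(1), … with moves {2, 5}:
g(0) = mex{} = 0
g(1) = mex{} = 0
g(2) = mex{0} = 1
g(3) = mex{0} = 1
g(4) = mex{1} = 0
g(5) = mex{0,1} = 2
g(6) = mex{0} = 1
g(7) = mex{1,2} = 0
So g(7) = 0.
Pile C is a plain Nim pile of size 5, so its Grundy value is 5.
The value of a disjunctive sum is the nim-sum of the parts.
Combined value = 14 ⊕ 0 ⊕ 5 = 11.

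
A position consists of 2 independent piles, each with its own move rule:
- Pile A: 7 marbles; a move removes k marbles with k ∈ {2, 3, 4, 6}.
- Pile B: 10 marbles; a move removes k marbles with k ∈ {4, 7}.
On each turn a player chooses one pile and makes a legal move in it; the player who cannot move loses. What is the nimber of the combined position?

Grundy values for pile A (subtraction set {2, 3, 4, 6}):
g(0) = mex{} = 0
g(1) = mex{} = 0
g(2) = mex{0} = 1
g(3) = mex{0} = 1
g(4) = mex{0,1} = 2
g(5) = mex{0,1} = 2
g(6) = mex{0,1,2} = 3
g(7) = mex{0,1,2} = 3
So g(7) = 3.
For pile B, compute g(0), g(1), … with moves {4, 7}:
g(0) = mex{} = 0
g(1) = mex{} = 0
g(2) = mex{} = 0
g(3) = mex{} = 0
g(4) = mex{0} = 1
g(5) = mex{0} = 1
g(6) = mex{0} = 1
g(7) = mex{0} = 1
g(8) = mex{0,1} = 2
g(9) = mex{0,1} = 2
g(10) = mex{0,1} = 2
So g(10) = 2.
By the Sprague-Grundy theorem, the Grundy value of a sum of independent games is the XOR of the component values.
Combined value = 3 ⊕ 2 = 1.

1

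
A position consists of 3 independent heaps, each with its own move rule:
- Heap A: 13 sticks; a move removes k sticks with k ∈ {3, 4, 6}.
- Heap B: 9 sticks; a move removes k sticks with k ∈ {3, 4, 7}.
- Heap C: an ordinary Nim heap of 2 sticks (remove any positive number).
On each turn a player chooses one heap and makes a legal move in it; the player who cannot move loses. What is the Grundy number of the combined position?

0

Build the Grundy sequence for heap A with g(k) = mex{g(k−s) : s ∈ {3, 4, 6}, s ≤ k}:
k:     0  1  2  3  4  5  6  7  8  9 10 11 12 13
g(k):  0  0  0  1  1  1  2  2  2  0  0  0  1  1
So g(13) = 1.
For heap B, compute g(0), g(1), … with moves {3, 4, 7}:
g(0) = mex{} = 0
g(1) = mex{} = 0
g(2) = mex{} = 0
g(3) = mex{0} = 1
g(4) = mex{0} = 1
g(5) = mex{0} = 1
g(6) = mex{0,1} = 2
g(7) = mex{0,1} = 2
g(8) = mex{0,1} = 2
g(9) = mex{0,1,2} = 3
So g(9) = 3.
Heap C is a plain Nim heap of size 2, so its Grundy value is 2.
By the Sprague-Grundy theorem, the Grundy value of a sum of independent games is the XOR of the component values.
Combined value = 1 ⊕ 3 ⊕ 2 = 0.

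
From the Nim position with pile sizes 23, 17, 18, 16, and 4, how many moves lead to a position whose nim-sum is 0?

0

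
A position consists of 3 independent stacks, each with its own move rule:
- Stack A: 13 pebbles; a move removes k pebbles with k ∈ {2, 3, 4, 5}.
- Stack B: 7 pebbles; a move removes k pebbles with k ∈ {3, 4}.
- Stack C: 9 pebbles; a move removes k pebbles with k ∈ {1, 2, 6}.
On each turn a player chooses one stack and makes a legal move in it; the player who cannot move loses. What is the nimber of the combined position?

1

Build the Grundy sequence for stack A with g(k) = mex{g(k−s) : s ∈ {2, 3, 4, 5}, s ≤ k}:
g(0) = mex{} = 0
g(1) = mex{} = 0
g(2) = mex{0} = 1
g(3) = mex{0} = 1
g(4) = mex{0,1} = 2
g(5) = mex{0,1} = 2
g(6) = mex{0,1,2} = 3
g(7) = mex{1,2} = 0
g(8) = mex{1,2,3} = 0
g(9) = mex{0,2,3} = 1
g(10) = mex{0,2,3} = 1
g(11) = mex{0,1,3} = 2
g(12) = mex{0,1} = 2
g(13) = mex{0,1,2} = 3
So g(13) = 3.
Grundy values for stack B (subtraction set {3, 4}):
k:     0  1  2  3  4  5  6  7
g(k):  0  0  0  1  1  1  2  0
So g(7) = 0.
Grundy values for stack C (subtraction set {1, 2, 6}):
g(0) = mex{} = 0
g(1) = mex{0} = 1
g(2) = mex{0,1} = 2
g(3) = mex{1,2} = 0
g(4) = mex{0,2} = 1
g(5) = mex{0,1} = 2
g(6) = mex{0,1,2} = 3
g(7) = mex{1,2,3} = 0
g(8) = mex{0,2,3} = 1
g(9) = mex{0,1} = 2
So g(9) = 2.
The value of a disjunctive sum is the nim-sum of the parts.
Combined value = 3 XOR 0 XOR 2 = 1.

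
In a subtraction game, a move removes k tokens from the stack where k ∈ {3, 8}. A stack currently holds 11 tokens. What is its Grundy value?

Compute g(0), g(1), … for moves {3, 8}:
k:     0  1  2  3  4  5  6  7  8  9 10 11
g(k):  0  0  0  1  1  1  0  0  2  1  1  0
So g(11) = 0.

0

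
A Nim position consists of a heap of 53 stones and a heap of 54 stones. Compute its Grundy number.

3

Bitwise XOR of the heap sizes:
  110101  (53)
  110110  (54)
  ------
  000011  (3)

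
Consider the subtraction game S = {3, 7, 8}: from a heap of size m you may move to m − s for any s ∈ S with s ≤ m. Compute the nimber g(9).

Build the Grundy sequence with g(k) = mex{g(k−s) : s ∈ {3, 7, 8}, s ≤ k}:
g(0) = mex{} = 0
g(1) = mex{} = 0
g(2) = mex{} = 0
g(3) = mex{0} = 1
g(4) = mex{0} = 1
g(5) = mex{0} = 1
g(6) = mex{1} = 0
g(7) = mex{0,1} = 2
g(8) = mex{0,1} = 2
g(9) = mex{0} = 1
So g(9) = 1.

1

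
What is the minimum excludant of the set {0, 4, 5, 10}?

1

0 is in the set but 1 is not, so the mex is 1.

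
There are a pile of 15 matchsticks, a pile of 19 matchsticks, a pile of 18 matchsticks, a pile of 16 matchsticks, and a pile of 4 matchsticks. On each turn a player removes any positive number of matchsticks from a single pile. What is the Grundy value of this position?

26

Nim-sum: 15 ⊕ 19 ⊕ 18 ⊕ 16 ⊕ 4 = 26.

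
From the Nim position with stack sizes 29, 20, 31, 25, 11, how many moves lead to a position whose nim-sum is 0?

Compute the nim-sum pairwise:
29 ⊕ 20 = 9
9 ⊕ 31 = 22
22 ⊕ 25 = 15
15 ⊕ 11 = 4
The overall nim-sum is X = 4. A stack of size p has a winning move iff p XOR X < p (reduce it to p XOR X).
  29: 29 XOR 4 = 25 < 29 — winning move (to 25).
  20: 20 XOR 4 = 16 < 20 — winning move (to 16).
  31: 31 XOR 4 = 27 < 31 — winning move (to 27).
  25: 25 XOR 4 = 29 ≥ 25 — no move.
  11: 11 XOR 4 = 15 ≥ 11 — no move.
That gives 3 winning moves.

3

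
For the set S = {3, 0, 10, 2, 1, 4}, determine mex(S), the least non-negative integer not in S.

The values 0, 1, 2, 3, 4 are all present; 5 is the first non-negative integer missing from the set.

5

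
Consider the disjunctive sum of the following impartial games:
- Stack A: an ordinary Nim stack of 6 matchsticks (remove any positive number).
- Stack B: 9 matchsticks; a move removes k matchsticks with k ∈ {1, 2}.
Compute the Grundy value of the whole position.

Stack A is a plain Nim stack of size 6, so its Grundy value is 6.
For stack B, compute g(0), g(1), … with moves {1, 2}:
k:     0  1  2  3  4  5  6  7  8  9
g(k):  0  1  2  0  1  2  0  1  2  0
So g(9) = 0.
By the Sprague-Grundy theorem, the Grundy value of a sum of independent games is the XOR of the component values.
Combined value = 6 ⊕ 0 = 6.

6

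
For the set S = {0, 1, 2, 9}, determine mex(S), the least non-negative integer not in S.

3

The values 0, 1, 2 are all present; 3 is the first non-negative integer missing from the set.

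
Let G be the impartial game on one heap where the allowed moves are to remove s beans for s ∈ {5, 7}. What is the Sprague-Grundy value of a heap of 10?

2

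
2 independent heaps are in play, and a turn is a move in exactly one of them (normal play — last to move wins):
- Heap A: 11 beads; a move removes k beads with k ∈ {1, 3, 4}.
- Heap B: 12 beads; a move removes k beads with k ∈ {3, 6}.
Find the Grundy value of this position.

For heap A, compute g(0), g(1), … with moves {1, 3, 4}:
g(0) = mex{} = 0
g(1) = mex{0} = 1
g(2) = mex{1} = 0
g(3) = mex{0} = 1
g(4) = mex{0,1} = 2
g(5) = mex{0,1,2} = 3
g(6) = mex{0,1,3} = 2
g(7) = mex{1,2} = 0
g(8) = mex{0,2,3} = 1
g(9) = mex{1,2,3} = 0
g(10) = mex{0,2} = 1
g(11) = mex{0,1} = 2
So g(11) = 2.
Build the Grundy sequence for heap B with g(k) = mex{g(k−s) : s ∈ {3, 6}, s ≤ k}:
k:     0  1  2  3  4  5  6  7  8  9 10 11 12
g(k):  0  0  0  1  1  1  2  2  2  0  0  0  1
So g(12) = 1.
The value of a disjunctive sum is the nim-sum of the parts.
Combined value = 2 XOR 1 = 3.

3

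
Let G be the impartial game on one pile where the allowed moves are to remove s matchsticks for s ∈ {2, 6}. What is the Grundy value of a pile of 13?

0

Grundy values for subtraction set {2, 6}:
g(0) = mex{} = 0
g(1) = mex{} = 0
g(2) = mex{0} = 1
g(3) = mex{0} = 1
g(4) = mex{1} = 0
g(5) = mex{1} = 0
g(6) = mex{0} = 1
g(7) = mex{0} = 1
g(8) = mex{1} = 0
g(9) = mex{1} = 0
g(10) = mex{0} = 1
g(11) = mex{0} = 1
g(12) = mex{1} = 0
g(13) = mex{1} = 0
So g(13) = 0.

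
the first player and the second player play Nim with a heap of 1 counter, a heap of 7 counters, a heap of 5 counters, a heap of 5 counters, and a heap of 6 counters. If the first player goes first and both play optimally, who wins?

the second player wins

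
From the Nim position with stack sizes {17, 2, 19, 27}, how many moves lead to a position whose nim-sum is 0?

3

Bitwise XOR of the heap sizes:
  10001  (17)
  00010  (2)
  10011  (19)
  11011  (27)
  -----
  11011  (27)
The overall nim-sum is X = 27. A stack of size p has a winning move iff p XOR X < p (reduce it to p XOR X).
  17: 17 XOR 27 = 10 < 17 — winning move (to 10).
  2: 2 XOR 27 = 25 ≥ 2 — no move.
  19: 19 XOR 27 = 8 < 19 — winning move (to 8).
  27: 27 XOR 27 = 0 < 27 — winning move (to 0).
That gives 3 winning moves.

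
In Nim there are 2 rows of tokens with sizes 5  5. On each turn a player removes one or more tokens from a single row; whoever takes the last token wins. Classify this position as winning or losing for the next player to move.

Losing position

Bitwise XOR of the heap sizes:
  101  (5)
  101  (5)
  ---
  000  (0)
The nim-sum is 0, so this is a P-position: the player to move is in a losing position under optimal play.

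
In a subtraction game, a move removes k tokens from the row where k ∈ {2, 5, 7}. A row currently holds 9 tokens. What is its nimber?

Build the Grundy sequence with g(k) = mex{g(k−s) : s ∈ {2, 5, 7}, s ≤ k}:
k:     0  1  2  3  4  5  6  7  8  9
g(k):  0  0  1  1  0  2  1  3  2  2
So g(9) = 2.

2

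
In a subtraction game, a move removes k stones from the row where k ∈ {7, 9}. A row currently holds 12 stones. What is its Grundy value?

1

Compute g(0), g(1), … for moves {7, 9}:
g(0) = mex{} = 0
g(1) = mex{} = 0
g(2) = mex{} = 0
g(3) = mex{} = 0
g(4) = mex{} = 0
g(5) = mex{} = 0
g(6) = mex{} = 0
g(7) = mex{0} = 1
g(8) = mex{0} = 1
g(9) = mex{0} = 1
g(10) = mex{0} = 1
g(11) = mex{0} = 1
g(12) = mex{0} = 1
So g(12) = 1.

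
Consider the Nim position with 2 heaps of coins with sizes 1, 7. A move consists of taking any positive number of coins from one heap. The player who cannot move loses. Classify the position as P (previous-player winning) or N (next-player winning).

N-position

Nim-sum: 1 ⊕ 7 = 6.
The nim-sum is 6 ≠ 0, so this is an N-position: the player to move can win.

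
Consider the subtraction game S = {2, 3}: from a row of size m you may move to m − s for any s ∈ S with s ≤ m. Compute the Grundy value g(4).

2

Compute g(0), g(1), … for moves {2, 3}:
k:     0  1  2  3  4
g(k):  0  0  1  1  2
So g(4) = 2.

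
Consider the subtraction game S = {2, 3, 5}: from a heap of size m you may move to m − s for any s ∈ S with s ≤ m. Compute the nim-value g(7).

Build the Grundy sequence with g(k) = mex{g(k−s) : s ∈ {2, 3, 5}, s ≤ k}:
k:     0  1  2  3  4  5  6  7
g(k):  0  0  1  1  2  2  3  0
So g(7) = 0.

0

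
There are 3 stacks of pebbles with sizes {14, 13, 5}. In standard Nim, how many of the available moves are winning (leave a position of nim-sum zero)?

3

Nim-sum: 14 XOR 13 XOR 5 = 6.
The overall nim-sum is X = 6. A stack of size p has a winning move iff p XOR X < p (reduce it to p XOR X).
  14: 14 XOR 6 = 8 < 14 — winning move (to 8).
  13: 13 XOR 6 = 11 < 13 — winning move (to 11).
  5: 5 XOR 6 = 3 < 5 — winning move (to 3).
That gives 3 winning moves.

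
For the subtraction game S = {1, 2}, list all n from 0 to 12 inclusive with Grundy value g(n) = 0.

Grundy values for subtraction set {1, 2}:
k:     0  1  2  3  4  5  6  7  8  9 10 11 12
g(k):  0  1  2  0  1  2  0  1  2  0  1  2  0
The P-positions (g = 0) in 0..12 are 0, 3, 6, 9, 12.

0, 3, 6, 9, 12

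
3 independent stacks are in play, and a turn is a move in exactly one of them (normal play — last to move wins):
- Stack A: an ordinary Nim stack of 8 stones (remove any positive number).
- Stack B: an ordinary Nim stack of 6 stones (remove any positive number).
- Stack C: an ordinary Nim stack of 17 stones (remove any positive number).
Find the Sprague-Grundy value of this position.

31

Stack A is a plain Nim stack of size 8, so its Grundy value is 8.
Stack B is a plain Nim stack of size 6, so its Grundy value is 6.
Stack C is a plain Nim stack of size 17, so its Grundy value is 17.
By the Sprague-Grundy theorem, the Grundy value of a sum of independent games is the XOR of the component values.
Combined value = 8 ⊕ 6 ⊕ 17 = 31.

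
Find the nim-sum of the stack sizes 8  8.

Write each in binary and XOR column by column:
  1000  (8)
  1000  (8)
  ----
  0000  (0)

0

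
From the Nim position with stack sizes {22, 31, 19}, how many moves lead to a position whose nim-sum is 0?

3

Nim-sum: 22 ^ 31 ^ 19 = 26.
The overall nim-sum is X = 26. A stack of size p has a winning move iff p XOR X < p (reduce it to p XOR X).
  22: 22 XOR 26 = 12 < 22 — winning move (to 12).
  31: 31 XOR 26 = 5 < 31 — winning move (to 5).
  19: 19 XOR 26 = 9 < 19 — winning move (to 9).
That gives 3 winning moves.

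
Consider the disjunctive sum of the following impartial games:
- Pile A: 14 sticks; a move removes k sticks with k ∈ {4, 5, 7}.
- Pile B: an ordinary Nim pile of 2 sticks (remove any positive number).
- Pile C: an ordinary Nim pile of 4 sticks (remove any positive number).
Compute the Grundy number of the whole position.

6

Grundy values for pile A (subtraction set {4, 5, 7}):
k:     0  1  2  3  4  5  6  7  8  9 10 11 12 13 14
g(k):  0  0  0  0  1  1  1  1  2  2  2  0  0  0  0
So g(14) = 0.
Pile B is a plain Nim pile of size 2, so its Grundy value is 2.
Pile C is a plain Nim pile of size 4, so its Grundy value is 4.
The value of a disjunctive sum is the nim-sum of the parts.
Combined value = 0 XOR 2 XOR 4 = 6.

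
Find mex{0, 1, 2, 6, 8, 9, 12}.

3

The values 0, 1, 2 are all present; 3 is the first non-negative integer missing from the set.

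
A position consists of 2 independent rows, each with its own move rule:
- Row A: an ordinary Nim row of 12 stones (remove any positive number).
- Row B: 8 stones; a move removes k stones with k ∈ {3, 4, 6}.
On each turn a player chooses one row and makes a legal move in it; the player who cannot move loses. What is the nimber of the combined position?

14

Row A is a plain Nim row of size 12, so its Grundy value is 12.
Build the Grundy sequence for row B with g(k) = mex{g(k−s) : s ∈ {3, 4, 6}, s ≤ k}:
g(0) = mex{} = 0
g(1) = mex{} = 0
g(2) = mex{} = 0
g(3) = mex{0} = 1
g(4) = mex{0} = 1
g(5) = mex{0} = 1
g(6) = mex{0,1} = 2
g(7) = mex{0,1} = 2
g(8) = mex{0,1} = 2
So g(8) = 2.
By the Sprague-Grundy theorem, the Grundy value of a sum of independent games is the XOR of the component values.
Combined value = 12 ⊕ 2 = 14.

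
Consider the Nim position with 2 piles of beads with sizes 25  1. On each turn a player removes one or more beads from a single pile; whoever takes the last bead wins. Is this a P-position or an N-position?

Compute the nim-sum pairwise:
25 ^ 1 = 24
The nim-sum is 24 ≠ 0, so this is an N-position: the player to move can win.

N-position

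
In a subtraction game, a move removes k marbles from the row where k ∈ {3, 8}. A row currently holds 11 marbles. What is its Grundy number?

0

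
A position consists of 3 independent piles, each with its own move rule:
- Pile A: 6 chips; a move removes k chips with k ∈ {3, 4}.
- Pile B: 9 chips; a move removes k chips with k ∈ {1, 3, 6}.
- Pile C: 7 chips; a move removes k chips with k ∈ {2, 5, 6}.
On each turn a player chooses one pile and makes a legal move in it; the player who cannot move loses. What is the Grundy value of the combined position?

Build the Grundy sequence for pile A with g(k) = mex{g(k−s) : s ∈ {3, 4}, s ≤ k}:
g(0) = mex{} = 0
g(1) = mex{} = 0
g(2) = mex{} = 0
g(3) = mex{0} = 1
g(4) = mex{0} = 1
g(5) = mex{0} = 1
g(6) = mex{0,1} = 2
So g(6) = 2.
Grundy values for pile B (subtraction set {1, 3, 6}):
g(0) = mex{} = 0
g(1) = mex{0} = 1
g(2) = mex{1} = 0
g(3) = mex{0} = 1
g(4) = mex{1} = 0
g(5) = mex{0} = 1
g(6) = mex{0,1} = 2
g(7) = mex{0,1,2} = 3
g(8) = mex{0,1,3} = 2
g(9) = mex{1,2} = 0
So g(9) = 0.
Grundy values for pile C (subtraction set {2, 5, 6}):
k:     0  1  2  3  4  5  6  7
g(k):  0  0  1  1  0  2  1  3
So g(7) = 3.
The value of a disjunctive sum is the nim-sum of the parts.
Combined value = 2 ⊕ 0 ⊕ 3 = 1.

1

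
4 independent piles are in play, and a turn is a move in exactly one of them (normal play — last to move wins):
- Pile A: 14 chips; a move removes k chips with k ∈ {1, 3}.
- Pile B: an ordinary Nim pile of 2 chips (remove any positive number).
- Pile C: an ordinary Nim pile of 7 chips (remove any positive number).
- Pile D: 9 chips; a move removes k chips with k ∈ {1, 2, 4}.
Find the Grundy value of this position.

5

For pile A, compute g(0), g(1), … with moves {1, 3}:
k:     0  1  2  3  4  5  6  7  8  9 10 11 12 13 14
g(k):  0  1  0  1  0  1  0  1  0  1  0  1  0  1  0
So g(14) = 0.
Pile B is a plain Nim pile of size 2, so its Grundy value is 2.
Pile C is a plain Nim pile of size 7, so its Grundy value is 7.
Grundy values for pile D (subtraction set {1, 2, 4}):
k:     0  1  2  3  4  5  6  7  8  9
g(k):  0  1  2  0  1  2  0  1  2  0
So g(9) = 0.
By the Sprague-Grundy theorem, the Grundy value of a sum of independent games is the XOR of the component values.
Combined value = 0 ⊕ 2 ⊕ 7 ⊕ 0 = 5.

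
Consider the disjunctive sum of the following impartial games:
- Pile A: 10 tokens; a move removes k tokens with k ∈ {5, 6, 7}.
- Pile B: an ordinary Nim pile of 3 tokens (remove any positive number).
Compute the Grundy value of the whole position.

1

Build the Grundy sequence for pile A with g(k) = mex{g(k−s) : s ∈ {5, 6, 7}, s ≤ k}:
g(0) = mex{} = 0
g(1) = mex{} = 0
g(2) = mex{} = 0
g(3) = mex{} = 0
g(4) = mex{} = 0
g(5) = mex{0} = 1
g(6) = mex{0} = 1
g(7) = mex{0} = 1
g(8) = mex{0} = 1
g(9) = mex{0} = 1
g(10) = mex{0,1} = 2
So g(10) = 2.
Pile B is a plain Nim pile of size 3, so its Grundy value is 3.
By the Sprague-Grundy theorem, the Grundy value of a sum of independent games is the XOR of the component values.
Combined value = 2 XOR 3 = 1.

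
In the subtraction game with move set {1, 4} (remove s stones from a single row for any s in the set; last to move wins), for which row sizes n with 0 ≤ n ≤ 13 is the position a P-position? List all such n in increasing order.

0, 2, 5, 7, 10, 12

Grundy values for subtraction set {1, 4}:
g(0) = mex{} = 0
g(1) = mex{0} = 1
g(2) = mex{1} = 0
g(3) = mex{0} = 1
g(4) = mex{0,1} = 2
g(5) = mex{1,2} = 0
g(6) = mex{0} = 1
g(7) = mex{1} = 0
g(8) = mex{0,2} = 1
g(9) = mex{0,1} = 2
g(10) = mex{1,2} = 0
g(11) = mex{0} = 1
g(12) = mex{1} = 0
g(13) = mex{0,2} = 1
The P-positions (g = 0) in 0..13 are 0, 2, 5, 7, 10, 12.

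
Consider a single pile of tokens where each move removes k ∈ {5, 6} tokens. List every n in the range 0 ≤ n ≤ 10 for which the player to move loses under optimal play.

0, 1, 2, 3, 4

Compute g(0), g(1), … for moves {5, 6}:
k:     0  1  2  3  4  5  6  7  8  9 10
g(k):  0  0  0  0  0  1  1  1  1  1  2
The P-positions (g = 0) in 0..10 are 0, 1, 2, 3, 4.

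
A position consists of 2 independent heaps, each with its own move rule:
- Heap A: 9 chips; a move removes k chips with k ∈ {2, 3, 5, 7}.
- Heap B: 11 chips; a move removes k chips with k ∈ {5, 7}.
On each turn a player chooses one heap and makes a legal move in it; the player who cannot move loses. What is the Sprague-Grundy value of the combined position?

Grundy values for heap A (subtraction set {2, 3, 5, 7}):
k:     0  1  2  3  4  5  6  7  8  9
g(k):  0  0  1  1  2  2  3  3  4  0
So g(9) = 0.
Grundy values for heap B (subtraction set {5, 7}):
k:     0  1  2  3  4  5  6  7  8  9 10 11
g(k):  0  0  0  0  0  1  1  1  1  1  2  2
So g(11) = 2.
By the Sprague-Grundy theorem, the Grundy value of a sum of independent games is the XOR of the component values.
Combined value = 0 ⊕ 2 = 2.

2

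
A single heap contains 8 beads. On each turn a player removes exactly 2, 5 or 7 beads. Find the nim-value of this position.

Build the Grundy sequence with g(k) = mex{g(k−s) : s ∈ {2, 5, 7}, s ≤ k}:
g(0) = mex{} = 0
g(1) = mex{} = 0
g(2) = mex{0} = 1
g(3) = mex{0} = 1
g(4) = mex{1} = 0
g(5) = mex{0,1} = 2
g(6) = mex{0} = 1
g(7) = mex{0,1,2} = 3
g(8) = mex{0,1} = 2
So g(8) = 2.

2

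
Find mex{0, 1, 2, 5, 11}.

3

The values 0, 1, 2 are all present; 3 is the first non-negative integer missing from the set.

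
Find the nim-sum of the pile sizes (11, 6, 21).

24

Compute the nim-sum pairwise:
11 ^ 6 = 13
13 ^ 21 = 24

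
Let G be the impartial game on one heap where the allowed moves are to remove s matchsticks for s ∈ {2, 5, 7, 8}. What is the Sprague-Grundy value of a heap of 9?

2

Build the Grundy sequence with g(k) = mex{g(k−s) : s ∈ {2, 5, 7, 8}, s ≤ k}:
g(0) = mex{} = 0
g(1) = mex{} = 0
g(2) = mex{0} = 1
g(3) = mex{0} = 1
g(4) = mex{1} = 0
g(5) = mex{0,1} = 2
g(6) = mex{0} = 1
g(7) = mex{0,1,2} = 3
g(8) = mex{0,1} = 2
g(9) = mex{0,1,3} = 2
So g(9) = 2.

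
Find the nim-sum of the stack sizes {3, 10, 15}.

Nim-sum: 3 ⊕ 10 ⊕ 15 = 6.

6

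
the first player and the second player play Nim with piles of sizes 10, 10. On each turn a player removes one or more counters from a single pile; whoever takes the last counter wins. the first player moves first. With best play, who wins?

the second player wins

Compute the nim-sum pairwise:
10 ⊕ 10 = 0
The nim-sum is 0, so this is a P-position: the player to move is in a losing position under optimal play; the first player is about to move from it and so loses — the second player wins.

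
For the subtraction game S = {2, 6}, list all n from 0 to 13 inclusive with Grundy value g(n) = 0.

Compute g(0), g(1), … for moves {2, 6}:
k:     0  1  2  3  4  5  6  7  8  9 10 11 12 13
g(k):  0  0  1  1  0  0  1  1  0  0  1  1  0  0
The P-positions (g = 0) in 0..13 are 0, 1, 4, 5, 8, 9, 12, 13.

0, 1, 4, 5, 8, 9, 12, 13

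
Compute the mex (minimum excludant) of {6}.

0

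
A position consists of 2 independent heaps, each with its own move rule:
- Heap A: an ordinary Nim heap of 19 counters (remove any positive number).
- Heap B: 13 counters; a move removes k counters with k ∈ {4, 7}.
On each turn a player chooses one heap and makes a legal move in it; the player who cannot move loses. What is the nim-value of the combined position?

Heap A is a plain Nim heap of size 19, so its Grundy value is 19.
Grundy values for heap B (subtraction set {4, 7}):
k:     0  1  2  3  4  5  6  7  8  9 10 11 12 13
g(k):  0  0  0  0  1  1  1  1  2  2  2  0  0  0
So g(13) = 0.
The value of a disjunctive sum is the nim-sum of the parts.
Combined value = 19 XOR 0 = 19.

19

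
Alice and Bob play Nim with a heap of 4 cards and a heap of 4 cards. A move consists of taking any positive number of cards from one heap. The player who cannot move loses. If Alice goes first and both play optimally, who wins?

Bob wins

Nim-sum: 4 XOR 4 = 0.
The nim-sum is 0, so this is a P-position: the player to move is in a losing position under optimal play; Alice is about to move from it and so loses — Bob wins.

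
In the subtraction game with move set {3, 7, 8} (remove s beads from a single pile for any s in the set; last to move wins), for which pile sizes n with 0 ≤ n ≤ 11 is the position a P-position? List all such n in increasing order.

0, 1, 2, 6, 11

Compute g(0), g(1), … for moves {3, 7, 8}:
g(0) = mex{} = 0
g(1) = mex{} = 0
g(2) = mex{} = 0
g(3) = mex{0} = 1
g(4) = mex{0} = 1
g(5) = mex{0} = 1
g(6) = mex{1} = 0
g(7) = mex{0,1} = 2
g(8) = mex{0,1} = 2
g(9) = mex{0} = 1
g(10) = mex{0,1,2} = 3
g(11) = mex{1,2} = 0
The P-positions (g = 0) in 0..11 are 0, 1, 2, 6, 11.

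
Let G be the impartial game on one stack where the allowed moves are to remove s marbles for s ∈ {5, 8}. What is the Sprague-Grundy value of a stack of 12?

2

Grundy values for subtraction set {5, 8}:
k:     0  1  2  3  4  5  6  7  8  9 10 11 12
g(k):  0  0  0  0  0  1  1  1  1  1  2  2  2
So g(12) = 2.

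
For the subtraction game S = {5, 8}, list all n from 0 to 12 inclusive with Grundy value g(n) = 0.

0, 1, 2, 3, 4

Compute g(0), g(1), … for moves {5, 8}:
g(0) = mex{} = 0
g(1) = mex{} = 0
g(2) = mex{} = 0
g(3) = mex{} = 0
g(4) = mex{} = 0
g(5) = mex{0} = 1
g(6) = mex{0} = 1
g(7) = mex{0} = 1
g(8) = mex{0} = 1
g(9) = mex{0} = 1
g(10) = mex{0,1} = 2
g(11) = mex{0,1} = 2
g(12) = mex{0,1} = 2
The P-positions (g = 0) in 0..12 are 0, 1, 2, 3, 4.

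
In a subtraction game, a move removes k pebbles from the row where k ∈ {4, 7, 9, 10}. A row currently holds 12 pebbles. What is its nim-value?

Compute g(0), g(1), … for moves {4, 7, 9, 10}:
g(0) = mex{} = 0
g(1) = mex{} = 0
g(2) = mex{} = 0
g(3) = mex{} = 0
g(4) = mex{0} = 1
g(5) = mex{0} = 1
g(6) = mex{0} = 1
g(7) = mex{0} = 1
g(8) = mex{0,1} = 2
g(9) = mex{0,1} = 2
g(10) = mex{0,1} = 2
g(11) = mex{0,1} = 2
g(12) = mex{0,1,2} = 3
So g(12) = 3.

3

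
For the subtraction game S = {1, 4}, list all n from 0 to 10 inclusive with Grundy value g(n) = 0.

0, 2, 5, 7, 10

Compute g(0), g(1), … for moves {1, 4}:
g(0) = mex{} = 0
g(1) = mex{0} = 1
g(2) = mex{1} = 0
g(3) = mex{0} = 1
g(4) = mex{0,1} = 2
g(5) = mex{1,2} = 0
g(6) = mex{0} = 1
g(7) = mex{1} = 0
g(8) = mex{0,2} = 1
g(9) = mex{0,1} = 2
g(10) = mex{1,2} = 0
The P-positions (g = 0) in 0..10 are 0, 2, 5, 7, 10.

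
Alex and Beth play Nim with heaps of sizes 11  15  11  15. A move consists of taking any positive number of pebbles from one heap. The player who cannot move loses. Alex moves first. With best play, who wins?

Beth wins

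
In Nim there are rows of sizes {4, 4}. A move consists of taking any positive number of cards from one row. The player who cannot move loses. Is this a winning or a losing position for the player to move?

Compute the nim-sum pairwise:
4 XOR 4 = 0
The nim-sum is 0, so this is a P-position: the player to move is in a losing position under optimal play.

Losing position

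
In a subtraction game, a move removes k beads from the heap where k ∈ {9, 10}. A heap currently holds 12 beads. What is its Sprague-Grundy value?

Build the Grundy sequence with g(k) = mex{g(k−s) : s ∈ {9, 10}, s ≤ k}:
k:     0  1  2  3  4  5  6  7  8  9 10 11 12
g(k):  0  0  0  0  0  0  0  0  0  1  1  1  1
So g(12) = 1.

1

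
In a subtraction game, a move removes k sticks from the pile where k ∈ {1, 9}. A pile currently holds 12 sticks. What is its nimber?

0

Compute g(0), g(1), … for moves {1, 9}:
k:     0  1  2  3  4  5  6  7  8  9 10 11 12
g(k):  0  1  0  1  0  1  0  1  0  1  0  1  0
So g(12) = 0.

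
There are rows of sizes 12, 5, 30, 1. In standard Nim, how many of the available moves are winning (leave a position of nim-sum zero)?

1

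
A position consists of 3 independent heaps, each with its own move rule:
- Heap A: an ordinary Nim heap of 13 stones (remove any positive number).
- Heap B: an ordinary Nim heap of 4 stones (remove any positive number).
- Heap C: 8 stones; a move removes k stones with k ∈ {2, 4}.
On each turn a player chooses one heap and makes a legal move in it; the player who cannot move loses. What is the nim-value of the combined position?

8

Heap A is a plain Nim heap of size 13, so its Grundy value is 13.
Heap B is a plain Nim heap of size 4, so its Grundy value is 4.
Grundy values for heap C (subtraction set {2, 4}):
g(0) = mex{} = 0
g(1) = mex{} = 0
g(2) = mex{0} = 1
g(3) = mex{0} = 1
g(4) = mex{0,1} = 2
g(5) = mex{0,1} = 2
g(6) = mex{1,2} = 0
g(7) = mex{1,2} = 0
g(8) = mex{0,2} = 1
So g(8) = 1.
The value of a disjunctive sum is the nim-sum of the parts.
Combined value = 13 XOR 4 XOR 1 = 8.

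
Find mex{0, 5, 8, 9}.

1

0 is in the set but 1 is not, so the mex is 1.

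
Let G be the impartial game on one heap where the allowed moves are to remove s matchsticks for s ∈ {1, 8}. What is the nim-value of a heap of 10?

Build the Grundy sequence with g(k) = mex{g(k−s) : s ∈ {1, 8}, s ≤ k}:
k:     0  1  2  3  4  5  6  7  8  9 10
g(k):  0  1  0  1  0  1  0  1  2  0  1
So g(10) = 1.

1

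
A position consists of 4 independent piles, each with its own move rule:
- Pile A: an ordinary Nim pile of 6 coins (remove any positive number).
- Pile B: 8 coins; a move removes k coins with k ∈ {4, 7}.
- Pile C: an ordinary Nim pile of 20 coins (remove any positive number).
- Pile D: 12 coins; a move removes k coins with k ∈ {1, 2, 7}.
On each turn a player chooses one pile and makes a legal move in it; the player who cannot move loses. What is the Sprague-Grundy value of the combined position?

16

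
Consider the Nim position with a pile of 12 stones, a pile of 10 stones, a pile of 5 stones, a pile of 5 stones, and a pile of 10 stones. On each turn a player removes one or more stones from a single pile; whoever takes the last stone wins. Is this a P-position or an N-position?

N-position

Nim-sum: 12 ⊕ 10 ⊕ 5 ⊕ 5 ⊕ 10 = 12.
The nim-sum is 12 ≠ 0, so this is an N-position: the player to move can win.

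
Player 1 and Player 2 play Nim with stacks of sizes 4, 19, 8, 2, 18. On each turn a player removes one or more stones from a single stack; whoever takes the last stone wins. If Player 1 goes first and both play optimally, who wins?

Nim-sum: 4 XOR 19 XOR 8 XOR 2 XOR 18 = 15.
The nim-sum is 15 ≠ 0, so this is an N-position: the player to move can win; Player 1 has a winning move.

Player 1 wins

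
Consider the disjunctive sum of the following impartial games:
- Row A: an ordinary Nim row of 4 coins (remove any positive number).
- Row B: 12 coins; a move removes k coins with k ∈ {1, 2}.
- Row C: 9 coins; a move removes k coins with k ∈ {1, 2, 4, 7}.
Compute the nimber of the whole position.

4

Row A is a plain Nim row of size 4, so its Grundy value is 4.
Build the Grundy sequence for row B with g(k) = mex{g(k−s) : s ∈ {1, 2}, s ≤ k}:
k:     0  1  2  3  4  5  6  7  8  9 10 11 12
g(k):  0  1  2  0  1  2  0  1  2  0  1  2  0
So g(12) = 0.
Build the Grundy sequence for row C with g(k) = mex{g(k−s) : s ∈ {1, 2, 4, 7}, s ≤ k}:
k:     0  1  2  3  4  5  6  7  8  9
g(k):  0  1  2  0  1  2  0  1  2  0
So g(9) = 0.
The value of a disjunctive sum is the nim-sum of the parts.
Combined value = 4 ⊕ 0 ⊕ 0 = 4.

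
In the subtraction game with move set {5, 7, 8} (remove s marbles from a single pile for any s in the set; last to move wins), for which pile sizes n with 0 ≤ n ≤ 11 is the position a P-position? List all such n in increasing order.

0, 1, 2, 3, 4

Compute g(0), g(1), … for moves {5, 7, 8}:
k:     0  1  2  3  4  5  6  7  8  9 10 11
g(k):  0  0  0  0  0  1  1  1  1  1  2  2
The P-positions (g = 0) in 0..11 are 0, 1, 2, 3, 4.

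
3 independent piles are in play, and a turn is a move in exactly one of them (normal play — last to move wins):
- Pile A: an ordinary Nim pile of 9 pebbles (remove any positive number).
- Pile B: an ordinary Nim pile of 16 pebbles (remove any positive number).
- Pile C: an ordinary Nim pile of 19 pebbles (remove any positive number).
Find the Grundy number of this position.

10

Pile A is a plain Nim pile of size 9, so its Grundy value is 9.
Pile B is a plain Nim pile of size 16, so its Grundy value is 16.
Pile C is a plain Nim pile of size 19, so its Grundy value is 19.
The value of a disjunctive sum is the nim-sum of the parts.
Combined value = 9 XOR 16 XOR 19 = 10.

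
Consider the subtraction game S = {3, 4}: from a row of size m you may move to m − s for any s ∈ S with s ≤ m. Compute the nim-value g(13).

Build the Grundy sequence with g(k) = mex{g(k−s) : s ∈ {3, 4}, s ≤ k}:
k:     0  1  2  3  4  5  6  7  8  9 10 11 12 13
g(k):  0  0  0  1  1  1  2  0  0  0  1  1  1  2
So g(13) = 2.

2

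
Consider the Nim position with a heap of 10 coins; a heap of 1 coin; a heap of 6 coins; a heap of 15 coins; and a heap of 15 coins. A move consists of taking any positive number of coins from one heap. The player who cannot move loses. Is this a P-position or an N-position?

Nim-sum: 10 ^ 1 ^ 6 ^ 15 ^ 15 = 13.
The nim-sum is 13 ≠ 0, so this is an N-position: the player to move can win.

N-position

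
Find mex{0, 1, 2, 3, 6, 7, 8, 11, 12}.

The values 0, 1, 2, 3 are all present; 4 is the first non-negative integer missing from the set.

4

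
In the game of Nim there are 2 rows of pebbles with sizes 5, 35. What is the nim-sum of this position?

Compute the nim-sum pairwise:
5 XOR 35 = 38

38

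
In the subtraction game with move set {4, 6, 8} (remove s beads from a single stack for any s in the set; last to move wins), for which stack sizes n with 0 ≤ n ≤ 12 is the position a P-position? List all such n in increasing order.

Build the Grundy sequence with g(k) = mex{g(k−s) : s ∈ {4, 6, 8}, s ≤ k}:
k:     0  1  2  3  4  5  6  7  8  9 10 11 12
g(k):  0  0  0  0  1  1  1  1  2  2  2  2  0
The P-positions (g = 0) in 0..12 are 0, 1, 2, 3, 12.

0, 1, 2, 3, 12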